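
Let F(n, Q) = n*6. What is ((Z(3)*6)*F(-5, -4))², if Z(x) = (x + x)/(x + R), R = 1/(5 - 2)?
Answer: 104976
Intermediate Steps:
F(n, Q) = 6*n
R = ⅓ (R = 1/3 = ⅓ ≈ 0.33333)
Z(x) = 2*x/(⅓ + x) (Z(x) = (x + x)/(x + ⅓) = (2*x)/(⅓ + x) = 2*x/(⅓ + x))
((Z(3)*6)*F(-5, -4))² = (((6*3/(1 + 3*3))*6)*(6*(-5)))² = (((6*3/(1 + 9))*6)*(-30))² = (((6*3/10)*6)*(-30))² = (((6*3*(⅒))*6)*(-30))² = (((9/5)*6)*(-30))² = ((54/5)*(-30))² = (-324)² = 104976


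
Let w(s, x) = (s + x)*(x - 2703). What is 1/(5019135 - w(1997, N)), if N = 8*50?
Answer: 1/10539426 ≈ 9.4882e-8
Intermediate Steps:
N = 400
w(s, x) = (-2703 + x)*(s + x) (w(s, x) = (s + x)*(-2703 + x) = (-2703 + x)*(s + x))
1/(5019135 - w(1997, N)) = 1/(5019135 - (400² - 2703*1997 - 2703*400 + 1997*400)) = 1/(5019135 - (160000 - 5397891 - 1081200 + 798800)) = 1/(5019135 - 1*(-5520291)) = 1/(5019135 + 5520291) = 1/10539426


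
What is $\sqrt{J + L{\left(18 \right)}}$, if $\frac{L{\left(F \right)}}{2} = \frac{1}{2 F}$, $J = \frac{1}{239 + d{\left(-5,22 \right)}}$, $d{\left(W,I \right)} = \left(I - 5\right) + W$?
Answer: $\frac{\sqrt{135038}}{1506} \approx 0.24401$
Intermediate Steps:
$d{\left(W,I \right)} = -5 + I + W$ ($d{\left(W,I \right)} = \left(-5 + I\right) + W = -5 + I + W$)
$J = \frac{1}{251}$ ($J = \frac{1}{239 - -12} = \frac{1}{239 + 12} = \frac{1}{251} \approx 0.0039841$)
$L{\left(F \right)} = \frac{1}{F}$ ($L{\left(F \right)} = 2 \frac{1}{2 F} = \frac{1}{F}$)
$\sqrt{J + L{\left(18 \right)}} = \sqrt{\frac{1}{251} + \frac{1}{18}} = \sqrt{\frac{269}{4518}} = \frac{\sqrt{135038}}{1506}$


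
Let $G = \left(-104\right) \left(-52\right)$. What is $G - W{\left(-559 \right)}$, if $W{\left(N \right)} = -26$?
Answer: $5434$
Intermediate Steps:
$G = 5408$
$G - W{\left(-559 \right)} = 5408 - -26 = 5408 + 26 = 5434$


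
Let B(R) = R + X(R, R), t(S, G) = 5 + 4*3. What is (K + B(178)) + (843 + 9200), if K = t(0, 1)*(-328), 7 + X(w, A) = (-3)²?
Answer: 4647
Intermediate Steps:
X(w, A) = 2 (X(w, A) = -7 + (-3)² = -7 + 9 = 2)
t(S, G) = 17 (t(S, G) = 5 + 12 = 17)
B(R) = 2 + R (B(R) = R + 2 = 2 + R)
K = -5576 (K = 17*(-328) = -5576)
(K + B(178)) + (843 + 9200) = (-5576 + (2 + 178)) + (843 + 9200) = (-5576 + 180) + 10043 = -5396 + 10043 = 4647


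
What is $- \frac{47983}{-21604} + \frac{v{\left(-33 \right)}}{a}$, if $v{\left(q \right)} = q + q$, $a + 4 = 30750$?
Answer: $\frac{736929727}{332118292} \approx 2.2189$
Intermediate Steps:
$a = 30746$ ($a = -4 + 30750 = 30746$)
$v{\left(q \right)} = 2 q$
$- \frac{47983}{-21604} + \frac{v{\left(-33 \right)}}{a} = - \frac{47983}{-21604} + \frac{2 \left(-33\right)}{30746} = \left(-47983\right) \left(- \frac{1}{21604}\right) - \frac{33}{15373} = \frac{47983}{21604} - \frac{33}{15373} = \frac{736929727}{332118292}$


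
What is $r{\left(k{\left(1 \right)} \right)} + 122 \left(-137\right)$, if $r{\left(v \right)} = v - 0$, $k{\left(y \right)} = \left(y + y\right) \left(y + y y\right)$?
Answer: $-16710$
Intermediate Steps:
$k{\left(y \right)} = 2 y \left(y + y^{2}\right)$
$r{\left(v \right)} = v$ ($r{\left(v \right)} = v + 0 = v$)
$r{\left(k{\left(1 \right)} \right)} + 122 \left(-137\right) = 2 \cdot 1^{2} \left(1 + 1\right) + 122 \left(-137\right) = 2 \cdot 1 \cdot 2 - 16714 = 4 - 16714 = -16710$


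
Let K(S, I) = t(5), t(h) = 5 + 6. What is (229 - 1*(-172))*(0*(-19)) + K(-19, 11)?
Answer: 11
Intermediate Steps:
t(h) = 11
K(S, I) = 11
(229 - 1*(-172))*(0*(-19)) + K(-19, 11) = (229 - 1*(-172))*(0*(-19)) + 11 = (229 + 172)*0 + 11 = 401*0 + 11 = 0 + 11 = 11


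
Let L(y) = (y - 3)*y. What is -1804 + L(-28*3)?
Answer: 5504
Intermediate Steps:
L(y) = y*(-3 + y) (L(y) = (-3 + y)*y = y*(-3 + y))
-1804 + L(-28*3) = -1804 + (-28*3)*(-3 - 28*3) = -1804 - 84*(-3 - 84) = -1804 - 84*(-87) = -1804 + 7308 = 5504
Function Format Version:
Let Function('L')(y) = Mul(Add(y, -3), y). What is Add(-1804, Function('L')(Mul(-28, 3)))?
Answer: 5504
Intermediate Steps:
Function('L')(y) = Mul(y, Add(-3, y)) (Function('L')(y) = Mul(Add(-3, y), y) = Mul(y, Add(-3, y)))
Add(-1804, Function('L')(Mul(-28, 3))) = Add(-1804, Mul(Mul(-28, 3), Add(-3, Mul(-28, 3)))) = Add(-1804, Mul(-84, Add(-3, -84))) = Add(-1804, Mul(-84, -87)) = Add(-1804, 7308) = 5504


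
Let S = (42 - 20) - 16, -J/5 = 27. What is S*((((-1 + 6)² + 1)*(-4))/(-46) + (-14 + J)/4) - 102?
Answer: -14349/46 ≈ -311.93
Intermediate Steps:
J = -135 (J = -5*27 = -135)
S = 6 (S = 22 - 16 = 6)
S*((((-1 + 6)² + 1)*(-4))/(-46) + (-14 + J)/4) - 102 = 6*((((-1 + 6)² + 1)*(-4))/(-46) + (-14 - 135)/4) - 102 = 6*(((5² + 1)*(-4))*(-1/46) - 149*¼) - 102 = 6*(((25 + 1)*(-4))*(-1/46) - 149/4) - 102 = 6*((26*(-4))*(-1/46) - 149/4) - 102 = 6*(-104*(-1/46) - 149/4) - 102 = 6*(52/23 - 149/4) - 102 = 6*(-3219/92) - 102 = -9657/46 - 102 = -14349/46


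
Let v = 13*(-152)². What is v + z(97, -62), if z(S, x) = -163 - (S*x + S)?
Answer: 306106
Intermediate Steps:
v = 300352 (v = 13*23104 = 300352)
z(S, x) = -163 - S - S*x (z(S, x) = -163 - (S + S*x) = -163 + (-S - S*x) = -163 - S - S*x)
v + z(97, -62) = 300352 + (-163 - 1*97 - 1*97*(-62)) = 300352 + (-163 - 97 + 6014) = 300352 + 5754 = 306106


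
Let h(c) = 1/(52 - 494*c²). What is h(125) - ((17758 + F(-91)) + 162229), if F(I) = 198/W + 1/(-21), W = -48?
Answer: -116695579538219/648370632 ≈ -1.7998e+5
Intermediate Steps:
F(I) = -701/168 (F(I) = 198/(-48) + 1/(-21) = 198*(-1/48) + 1*(-1/21) = -33/8 - 1/21 = -701/168)
h(125) - ((17758 + F(-91)) + 162229) = -1/(-52 + 494*125²) - ((17758 - 701/168) + 162229) = -1/(-52 + 494*15625) - (2982643/168 + 162229) = -1/(-52 + 7718750) - 1*30237115/168 = -1/7718698 - 30237115/168 = -116695579538219/648370632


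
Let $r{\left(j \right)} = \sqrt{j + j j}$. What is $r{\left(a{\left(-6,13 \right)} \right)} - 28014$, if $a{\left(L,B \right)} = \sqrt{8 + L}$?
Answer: $-28014 + \sqrt[4]{2} \sqrt{1 + \sqrt{2}} \approx -28012.0$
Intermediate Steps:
$r{\left(j \right)} = \sqrt{j + j^{2}}$
$r{\left(a{\left(-6,13 \right)} \right)} - 28014 = \sqrt{\sqrt{8 - 6} \left(1 + \sqrt{8 - 6}\right)} - 28014 = \sqrt{\sqrt{2} \left(1 + \sqrt{2}\right)} - 28014 = \sqrt[4]{2} \sqrt{1 + \sqrt{2}} - 28014 = -28014 + \sqrt[4]{2} \sqrt{1 + \sqrt{2}}$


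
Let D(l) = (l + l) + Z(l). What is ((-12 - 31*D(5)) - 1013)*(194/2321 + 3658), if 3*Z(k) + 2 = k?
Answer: -11597902792/2321 ≈ -4.9969e+6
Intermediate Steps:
Z(k) = -⅔ + k/3
D(l) = -⅔ + 7*l/3 (D(l) = (l + l) + (-⅔ + l/3) = 2*l + (-⅔ + l/3) = -⅔ + 7*l/3)
((-12 - 31*D(5)) - 1013)*(194/2321 + 3658) = ((-12 - 31*(-⅔ + (7/3)*5)) - 1013)*(194/2321 + 3658) = ((-12 - 31*(-⅔ + 35/3)) - 1013)*(194*(1/2321) + 3658) = ((-12 - 31*11) - 1013)*(194/2321 + 3658) = ((-12 - 341) - 1013)*(8490412/2321) = (-353 - 1013)*(8490412/2321) = -1366*8490412/2321 = -11597902792/2321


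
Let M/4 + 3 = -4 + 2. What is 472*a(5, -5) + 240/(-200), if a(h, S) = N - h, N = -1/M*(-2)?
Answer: -12042/5 ≈ -2408.4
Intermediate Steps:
M = -20 (M = -12 + 4*(-4 + 2) = -12 + 4*(-2) = -12 - 8 = -20)
N = -1/10 (N = -1/(-20)*(-2) = -1*(-1/20)*(-2) = (1/20)*(-2) = -1/10 ≈ -0.10000)
a(h, S) = -1/10 - h
472*a(5, -5) + 240/(-200) = 472*(-1/10 - 1*5) + 240/(-200) = 472*(-1/10 - 5) + 240*(-1/200) = 472*(-51/10) - 6/5 = -12036/5 - 6/5 = -12042/5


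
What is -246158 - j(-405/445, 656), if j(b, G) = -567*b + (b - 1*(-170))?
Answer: -21969038/89 ≈ -2.4684e+5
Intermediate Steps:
j(b, G) = 170 - 566*b (j(b, G) = -567*b + (b + 170) = -567*b + (170 + b) = 170 - 566*b)
-246158 - j(-405/445, 656) = -246158 - (170 - (-229230)/445) = -246158 - (170 - 566*(-81/89)) = -246158 - (170 + 45846/89) = -246158 - 1*60976/89 = -246158 - 60976/89 = -21969038/89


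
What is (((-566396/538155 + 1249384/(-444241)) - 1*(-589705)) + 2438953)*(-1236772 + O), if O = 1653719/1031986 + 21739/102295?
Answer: -47267531502568167977064397017776777/12618979487983120421925 ≈ -3.7457e+12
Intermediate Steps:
O = 191601528759/105567007870 (O = 1653719*(1/1031986) + 21739*(1/102295) = 1653719/1031986 + 21739/102295 = 191601528759/105567007870 ≈ 1.8150)
(((-566396/538155 + 1249384/(-444241)) - 1*(-589705)) + 2438953)*(-1236772 + O) = (((-566396/538155 + 1249384/(-444241)) - 1*(-589705)) + 2438953)*(-1236772 + 191601528759/105567007870) = (((-566396*1/538155 + 1249384*(-1/444241)) + 589705) + 2438953)*(-130562127855866881/105567007870) = (((-566396/538155 - 1249384/444241) + 589705) + 2438953)*(-130562127855866881/105567007870) = ((-923978571956/239070515355 + 589705) + 2438953)*(-130562127855866881/105567007870) = (140980154278848319/239070515355 + 2438953)*(-130562127855866881/105567007870) = (724061904915471634/239070515355)*(-130562127855866881/105567007870) = -47267531502568167977064397017776777/12618979487983120421925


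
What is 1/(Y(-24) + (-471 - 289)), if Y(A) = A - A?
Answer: -1/760 ≈ -0.0013158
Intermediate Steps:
Y(A) = 0
1/(Y(-24) + (-471 - 289)) = 1/(0 + (-471 - 289)) = 1/(0 - 760) = 1/(-760) = -1/760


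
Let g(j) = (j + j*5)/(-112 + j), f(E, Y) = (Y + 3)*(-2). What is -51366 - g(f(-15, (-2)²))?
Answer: -154100/3 ≈ -51367.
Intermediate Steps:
f(E, Y) = -6 - 2*Y (f(E, Y) = (3 + Y)*(-2) = -6 - 2*Y)
g(j) = 6*j/(-112 + j) (g(j) = (j + 5*j)/(-112 + j) = (6*j)/(-112 + j) = 6*j/(-112 + j))
-51366 - g(f(-15, (-2)²)) = -51366 - 6*(-6 - 2*(-2)²)/(-112 + (-6 - 2*(-2)²)) = -51366 - 6*(-6 - 2*4)/(-112 + (-6 - 2*4)) = -51366 - 6*(-6 - 8)/(-112 + (-6 - 8)) = -51366 - 6*(-14)/(-112 - 14) = -51366 - 6*(-14)/(-126) = -51366 - 6*(-14)*(-1)/126 = -51366 - 1*⅔ = -51366 - ⅔ = -154100/3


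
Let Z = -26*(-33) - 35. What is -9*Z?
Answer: -7407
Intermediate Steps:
Z = 823 (Z = 858 - 35 = 823)
-9*Z = -9*823 = -7407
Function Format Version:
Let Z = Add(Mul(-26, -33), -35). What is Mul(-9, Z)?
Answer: -7407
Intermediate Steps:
Z = 823 (Z = Add(858, -35) = 823)
Mul(-9, Z) = Mul(-9, 823) = -7407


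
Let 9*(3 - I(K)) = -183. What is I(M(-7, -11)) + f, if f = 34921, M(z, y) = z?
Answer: 104833/3 ≈ 34944.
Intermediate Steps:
I(K) = 70/3 (I(K) = 3 - 1/9*(-183) = 3 + 61/3 = 70/3)
I(M(-7, -11)) + f = 70/3 + 34921 = 104833/3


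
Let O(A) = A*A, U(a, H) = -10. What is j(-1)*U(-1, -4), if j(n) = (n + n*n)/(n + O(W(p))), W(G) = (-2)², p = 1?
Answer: 0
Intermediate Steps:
W(G) = 4
O(A) = A²
j(n) = (n + n²)/(16 + n) (j(n) = (n + n*n)/(n + 4²) = (n + n²)/(n + 16) = (n + n²)/(16 + n))
j(-1)*U(-1, -4) = -(1 - 1)/(16 - 1)*(-10) = -1*0/15*(-10) = -1*1/15*0*(-10) = 0*(-10) = 0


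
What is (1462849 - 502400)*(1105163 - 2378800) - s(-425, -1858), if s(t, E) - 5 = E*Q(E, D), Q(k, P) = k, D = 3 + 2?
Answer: -1223266835182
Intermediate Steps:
D = 5
s(t, E) = 5 + E**2 (s(t, E) = 5 + E*E = 5 + E**2)
(1462849 - 502400)*(1105163 - 2378800) - s(-425, -1858) = (1462849 - 502400)*(1105163 - 2378800) - (5 + (-1858)**2) = 960449*(-1273637) - (5 + 3452164) = -1223263383013 - 1*3452169 = -1223263383013 - 3452169 = -1223266835182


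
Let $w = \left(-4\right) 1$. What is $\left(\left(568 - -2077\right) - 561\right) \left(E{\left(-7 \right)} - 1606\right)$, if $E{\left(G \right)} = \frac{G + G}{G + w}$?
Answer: $- \frac{36786768}{11} \approx -3.3443 \cdot 10^{6}$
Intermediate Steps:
$w = -4$
$E{\left(G \right)} = \frac{2 G}{-4 + G}$ ($E{\left(G \right)} = \frac{G + G}{G - 4} = \frac{2 G}{-4 + G}$)
$\left(\left(568 - -2077\right) - 561\right) \left(E{\left(-7 \right)} - 1606\right) = \left(\left(568 - -2077\right) - 561\right) \left(2 \left(-7\right) \frac{1}{-4 - 7} - 1606\right) = \left(\left(568 + 2077\right) - 561\right) \left(2 \left(-7\right) \frac{1}{-11} - 1606\right) = \left(2645 - 561\right) \left(2 \left(-7\right) \left(- \frac{1}{11}\right) - 1606\right) = 2084 \left(\frac{14}{11} - 1606\right) = 2084 \left(- \frac{17652}{11}\right) = - \frac{36786768}{11}$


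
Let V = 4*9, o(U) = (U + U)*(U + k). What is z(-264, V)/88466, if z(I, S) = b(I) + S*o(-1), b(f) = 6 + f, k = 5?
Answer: -39/6319 ≈ -0.0061719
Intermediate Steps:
o(U) = 2*U*(5 + U) (o(U) = (U + U)*(U + 5) = (2*U)*(5 + U) = 2*U*(5 + U))
V = 36
z(I, S) = 6 + I - 8*S (z(I, S) = (6 + I) + S*(2*(-1)*(5 - 1)) = (6 + I) + S*(2*(-1)*4) = (6 + I) + S*(-8) = (6 + I) - 8*S = 6 + I - 8*S)
z(-264, V)/88466 = (6 - 264 - 8*36)/88466 = (6 - 264 - 288)*(1/88466) = -546*1/88466 = -39/6319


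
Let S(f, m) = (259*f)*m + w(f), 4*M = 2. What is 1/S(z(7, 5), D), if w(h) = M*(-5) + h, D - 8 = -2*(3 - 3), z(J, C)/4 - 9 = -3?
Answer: 2/99499 ≈ 2.0101e-5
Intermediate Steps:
M = 1/2 (M = (1/4)*2 = 1/2 ≈ 0.50000)
z(J, C) = 24 (z(J, C) = 36 + 4*(-3) = 36 - 12 = 24)
D = 8 (D = 8 - 2*(3 - 3) = 8 - 2*0 = 8 + 0 = 8)
w(h) = -5/2 + h (w(h) = (1/2)*(-5) + h = -5/2 + h)
S(f, m) = -5/2 + f + 259*f*m (S(f, m) = (259*f)*m + (-5/2 + f) = 259*f*m + (-5/2 + f) = -5/2 + f + 259*f*m)
1/S(z(7, 5), D) = 1/(-5/2 + 24 + 259*24*8) = 1/(-5/2 + 24 + 49728) = 1/(99499/2) = 2/99499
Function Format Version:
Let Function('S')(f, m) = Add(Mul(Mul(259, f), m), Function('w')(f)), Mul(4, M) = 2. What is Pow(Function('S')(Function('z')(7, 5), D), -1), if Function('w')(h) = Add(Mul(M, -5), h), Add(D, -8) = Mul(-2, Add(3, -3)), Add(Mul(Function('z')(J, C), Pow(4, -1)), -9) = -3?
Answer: Rational(2, 99499) ≈ 2.0101e-5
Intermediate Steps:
M = Rational(1, 2) (M = Mul(Rational(1, 4), 2) = Rational(1, 2) ≈ 0.50000)
Function('z')(J, C) = 24 (Function('z')(J, C) = Add(36, Mul(4, -3)) = Add(36, -12) = 24)
D = 8 (D = Add(8, Mul(-2, Add(3, -3))) = Add(8, Mul(-2, 0)) = Add(8, 0) = 8)
Function('w')(h) = Add(Rational(-5, 2), h) (Function('w')(h) = Add(Mul(Rational(1, 2), -5), h) = Add(Rational(-5, 2), h))
Function('S')(f, m) = Add(Rational(-5, 2), f, Mul(259, f, m)) (Function('S')(f, m) = Add(Mul(Mul(259, f), m), Add(Rational(-5, 2), f)) = Add(Mul(259, f, m), Add(Rational(-5, 2), f)) = Add(Rational(-5, 2), f, Mul(259, f, m)))
Pow(Function('S')(Function('z')(7, 5), D), -1) = Pow(Add(Rational(-5, 2), 24, Mul(259, 24, 8)), -1) = Pow(Add(Rational(-5, 2), 24, 49728), -1) = Pow(Rational(99499, 2), -1) = Rational(2, 99499)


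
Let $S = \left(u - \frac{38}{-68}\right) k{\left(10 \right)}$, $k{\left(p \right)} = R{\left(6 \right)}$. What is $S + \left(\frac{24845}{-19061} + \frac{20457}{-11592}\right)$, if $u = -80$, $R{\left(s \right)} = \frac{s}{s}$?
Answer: $- \frac{4919440615}{59622808} \approx -82.509$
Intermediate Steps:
$R{\left(s \right)} = 1$
$k{\left(p \right)} = 1$
$S = - \frac{2701}{34}$ ($S = \left(-80 - \frac{38}{-68}\right) 1 = \left(-80 - - \frac{19}{34}\right) 1 = \left(-80 + \frac{19}{34}\right) 1 = \left(- \frac{2701}{34}\right) 1 = - \frac{2701}{34} \approx -79.441$)
$S + \left(\frac{24845}{-19061} + \frac{20457}{-11592}\right) = - \frac{2701}{34} + \left(\frac{24845}{-19061} + \frac{20457}{-11592}\right) = - \frac{2701}{34} + \left(24845 \left(- \frac{1}{19061}\right) + 20457 \left(- \frac{1}{11592}\right)\right) = - \frac{2701}{34} - \frac{10760859}{3507224} = - \frac{4919440615}{59622808}$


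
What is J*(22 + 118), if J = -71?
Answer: -9940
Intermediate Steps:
J*(22 + 118) = -71*(22 + 118) = -71*140 = -9940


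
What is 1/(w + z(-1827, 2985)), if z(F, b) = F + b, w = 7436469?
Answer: 1/7437627 ≈ 1.3445e-7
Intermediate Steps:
1/(w + z(-1827, 2985)) = 1/(7436469 + (-1827 + 2985)) = 1/(7436469 + 1158) = 1/7437627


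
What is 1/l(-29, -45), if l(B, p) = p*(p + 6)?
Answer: 1/1755 ≈ 0.00056980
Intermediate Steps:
l(B, p) = p*(6 + p)
1/l(-29, -45) = 1/(-45*(6 - 45)) = 1/(-45*(-39)) = 1/1755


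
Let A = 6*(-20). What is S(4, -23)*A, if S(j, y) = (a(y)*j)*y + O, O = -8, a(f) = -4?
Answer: -43200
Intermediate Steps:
S(j, y) = -8 - 4*j*y (S(j, y) = (-4*j)*y - 8 = -4*j*y - 8 = -8 - 4*j*y)
A = -120
S(4, -23)*A = (-8 - 4*4*(-23))*(-120) = (-8 + 368)*(-120) = 360*(-120) = -43200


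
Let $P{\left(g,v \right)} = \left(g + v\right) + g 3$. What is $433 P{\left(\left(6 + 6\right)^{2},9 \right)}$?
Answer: $253305$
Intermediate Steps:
$P{\left(g,v \right)} = v + 4 g$ ($P{\left(g,v \right)} = \left(g + v\right) + 3 g = v + 4 g$)
$433 P{\left(\left(6 + 6\right)^{2},9 \right)} = 433 \left(9 + 4 \left(6 + 6\right)^{2}\right) = 433 \left(9 + 4 \cdot 12^{2}\right) = 433 \left(9 + 4 \cdot 144\right) = 433 \left(9 + 576\right) = 433 \cdot 585 = 253305$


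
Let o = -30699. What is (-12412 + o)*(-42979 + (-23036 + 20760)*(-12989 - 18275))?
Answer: -3065790696235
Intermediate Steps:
(-12412 + o)*(-42979 + (-23036 + 20760)*(-12989 - 18275)) = (-12412 - 30699)*(-42979 + (-23036 + 20760)*(-12989 - 18275)) = -43111*(-42979 - 2276*(-31264)) = -43111*(-42979 + 71156864) = -43111*71113885 = -3065790696235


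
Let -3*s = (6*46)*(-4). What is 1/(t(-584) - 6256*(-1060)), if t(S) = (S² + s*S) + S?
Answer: 1/6756920 ≈ 1.4800e-7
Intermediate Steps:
s = 368 (s = -6*46*(-4)/3 = -92*(-4) = -⅓*(-1104) = 368)
t(S) = S² + 369*S (t(S) = (S² + 368*S) + S = S² + 369*S)
1/(t(-584) - 6256*(-1060)) = 1/(-584*(369 - 584) - 6256*(-1060)) = 1/(-584*(-215) + 6631360) = 1/(125560 + 6631360) = 1/6756920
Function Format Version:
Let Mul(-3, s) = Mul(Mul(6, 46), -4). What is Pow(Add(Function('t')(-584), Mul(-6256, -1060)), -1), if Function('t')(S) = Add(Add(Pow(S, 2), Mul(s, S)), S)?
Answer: Rational(1, 6756920) ≈ 1.4800e-7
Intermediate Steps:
s = 368 (s = Mul(Rational(-1, 3), Mul(Mul(6, 46), -4)) = Mul(Rational(-1, 3), Mul(276, -4)) = Mul(Rational(-1, 3), -1104) = 368)
Function('t')(S) = Add(Pow(S, 2), Mul(369, S)) (Function('t')(S) = Add(Add(Pow(S, 2), Mul(368, S)), S) = Add(Pow(S, 2), Mul(369, S)))
Pow(Add(Function('t')(-584), Mul(-6256, -1060)), -1) = Pow(Add(Mul(-584, Add(369, -584)), Mul(-6256, -1060)), -1) = Pow(Add(Mul(-584, -215), 6631360), -1) = Pow(Add(125560, 6631360), -1) = Pow(6756920, -1) = Rational(1, 6756920)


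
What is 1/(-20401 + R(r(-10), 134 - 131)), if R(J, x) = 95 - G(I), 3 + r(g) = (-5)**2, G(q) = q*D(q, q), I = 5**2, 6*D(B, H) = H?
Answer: -6/122461 ≈ -4.8995e-5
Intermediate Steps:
D(B, H) = H/6
I = 25
G(q) = q**2/6 (G(q) = q*(q/6) = q**2/6)
r(g) = 22 (r(g) = -3 + (-5)**2 = -3 + 25 = 22)
R(J, x) = -55/6 (R(J, x) = 95 - 25**2/6 = 95 - 625/6 = -55/6)
1/(-20401 + R(r(-10), 134 - 131)) = 1/(-20401 - 55/6) = 1/(-122461/6) = -6/122461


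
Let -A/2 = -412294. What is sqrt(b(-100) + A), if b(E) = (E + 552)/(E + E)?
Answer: sqrt(82458574)/10 ≈ 908.07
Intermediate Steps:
A = 824588 (A = -2*(-412294) = 824588)
b(E) = (552 + E)/(2*E) (b(E) = (552 + E)/((2*E)) = (552 + E)*(1/(2*E)) = (552 + E)/(2*E))
sqrt(b(-100) + A) = sqrt((1/2)*(552 - 100)/(-100) + 824588) = sqrt((1/2)*(-1/100)*452 + 824588) = sqrt(-113/50 + 824588) = sqrt(41229287/50) = sqrt(82458574)/10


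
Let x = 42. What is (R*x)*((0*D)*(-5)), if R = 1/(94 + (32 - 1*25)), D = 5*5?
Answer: 0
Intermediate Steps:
D = 25
R = 1/101 (R = 1/(94 + (32 - 25)) = 1/(94 + 7) = 1/101 ≈ 0.0099010)
(R*x)*((0*D)*(-5)) = ((1/101)*42)*((0*25)*(-5)) = 42*(0*(-5))/101 = (42/101)*0 = 0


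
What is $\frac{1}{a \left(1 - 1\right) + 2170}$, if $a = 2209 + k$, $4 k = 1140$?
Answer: $\frac{1}{2170} \approx 0.00046083$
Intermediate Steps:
$k = 285$ ($k = \frac{1}{4} \cdot 1140 = 285$)
$a = 2494$ ($a = 2209 + 285 = 2494$)
$\frac{1}{a \left(1 - 1\right) + 2170} = \frac{1}{2494 \left(1 - 1\right) + 2170} = \frac{1}{2494 \cdot 0 + 2170} = \frac{1}{0 + 2170} = \frac{1}{2170}$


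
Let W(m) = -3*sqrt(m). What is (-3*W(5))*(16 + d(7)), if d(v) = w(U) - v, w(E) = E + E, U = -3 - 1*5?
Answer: -63*sqrt(5) ≈ -140.87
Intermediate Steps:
U = -8 (U = -3 - 5 = -8)
w(E) = 2*E
d(v) = -16 - v (d(v) = 2*(-8) - v = -16 - v)
(-3*W(5))*(16 + d(7)) = (-(-9)*sqrt(5))*(16 + (-16 - 1*7)) = (9*sqrt(5))*(16 + (-16 - 7)) = (9*sqrt(5))*(16 - 23) = (9*sqrt(5))*(-7) = -63*sqrt(5)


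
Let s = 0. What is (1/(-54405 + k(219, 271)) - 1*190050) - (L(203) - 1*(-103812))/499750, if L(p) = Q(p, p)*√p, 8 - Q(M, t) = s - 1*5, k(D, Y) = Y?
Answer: -2570758464291779/13526733250 - 13*√203/499750 ≈ -1.9005e+5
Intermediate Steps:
Q(M, t) = 13 (Q(M, t) = 8 - (0 - 1*5) = 8 - (0 - 5) = 8 - 1*(-5) = 8 + 5 = 13)
L(p) = 13*√p
(1/(-54405 + k(219, 271)) - 1*190050) - (L(203) - 1*(-103812))/499750 = (1/(-54405 + 271) - 1*190050) - (13*√203 - 1*(-103812))/499750 = (1/(-54134) - 190050) - (13*√203 + 103812)/499750 = (-1/54134 - 190050) - (103812 + 13*√203)/499750 = -10288166701/54134 - (51906/249875 + 13*√203/499750) = -10288166701/54134 + (-51906/249875 - 13*√203/499750) = -2570758464291779/13526733250 - 13*√203/499750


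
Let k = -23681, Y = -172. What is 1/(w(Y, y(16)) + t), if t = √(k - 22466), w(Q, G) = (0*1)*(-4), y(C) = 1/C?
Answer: -I*√46147/46147 ≈ -0.0046551*I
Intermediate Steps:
w(Q, G) = 0 (w(Q, G) = 0*(-4) = 0)
t = I*√46147 (t = √(-23681 - 22466) = √(-46147) = I*√46147 ≈ 214.82*I)
1/(w(Y, y(16)) + t) = 1/(0 + I*√46147) = 1/(I*√46147) = -I*√46147/46147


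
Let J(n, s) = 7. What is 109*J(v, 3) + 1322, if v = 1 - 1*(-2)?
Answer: 2085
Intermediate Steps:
v = 3 (v = 1 + 2 = 3)
109*J(v, 3) + 1322 = 109*7 + 1322 = 763 + 1322 = 2085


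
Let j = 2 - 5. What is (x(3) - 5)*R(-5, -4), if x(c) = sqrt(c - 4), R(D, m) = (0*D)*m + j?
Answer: 15 - 3*I ≈ 15.0 - 3.0*I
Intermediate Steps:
j = -3
R(D, m) = -3 (R(D, m) = (0*D)*m - 3 = 0*m - 3 = 0 - 3 = -3)
x(c) = sqrt(-4 + c)
(x(3) - 5)*R(-5, -4) = (sqrt(-4 + 3) - 5)*(-3) = (sqrt(-1) - 5)*(-3) = (I - 5)*(-3) = (-5 + I)*(-3) = 15 - 3*I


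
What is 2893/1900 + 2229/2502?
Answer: 1912231/792300 ≈ 2.4135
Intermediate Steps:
2893/1900 + 2229/2502 = 2893*(1/1900) + 2229*(1/2502) = 2893/1900 + 743/834 = 1912231/792300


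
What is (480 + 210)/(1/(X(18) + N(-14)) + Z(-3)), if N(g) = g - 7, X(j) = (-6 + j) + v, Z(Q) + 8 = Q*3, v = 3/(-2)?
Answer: -14490/359 ≈ -40.362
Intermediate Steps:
v = -3/2 (v = 3*(-½) = -3/2 ≈ -1.5000)
Z(Q) = -8 + 3*Q (Z(Q) = -8 + Q*3 = -8 + 3*Q)
X(j) = -15/2 + j (X(j) = (-6 + j) - 3/2 = -15/2 + j)
N(g) = -7 + g
(480 + 210)/(1/(X(18) + N(-14)) + Z(-3)) = (480 + 210)/(1/((-15/2 + 18) + (-7 - 14)) + (-8 + 3*(-3))) = 690/(1/(21/2 - 21) + (-8 - 9)) = 690/(1/(-21/2) - 17) = 690/(-2/21 - 17) = 690/(-359/21) = 690*(-21/359) = -14490/359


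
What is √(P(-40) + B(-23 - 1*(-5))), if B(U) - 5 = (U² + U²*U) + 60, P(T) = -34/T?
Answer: I*√544215/10 ≈ 73.771*I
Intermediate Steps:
B(U) = 65 + U² + U³ (B(U) = 5 + ((U² + U²*U) + 60) = 5 + ((U² + U³) + 60) = 5 + (60 + U² + U³) = 65 + U² + U³)
√(P(-40) + B(-23 - 1*(-5))) = √(-34/(-40) + (65 + (-23 - 1*(-5))² + (-23 - 1*(-5))³)) = √(-34*(-1/40) + (65 + (-23 + 5)² + (-23 + 5)³)) = √(17/20 + (65 + (-18)² + (-18)³)) = √(17/20 + (65 + 324 - 5832)) = √(17/20 - 5443) = √(-108843/20) = I*√544215/10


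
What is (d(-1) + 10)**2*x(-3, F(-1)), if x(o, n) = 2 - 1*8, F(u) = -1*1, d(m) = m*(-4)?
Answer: -1176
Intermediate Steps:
d(m) = -4*m
F(u) = -1
x(o, n) = -6 (x(o, n) = 2 - 8 = -6)
(d(-1) + 10)**2*x(-3, F(-1)) = (-4*(-1) + 10)**2*(-6) = (4 + 10)**2*(-6) = 14**2*(-6) = 196*(-6) = -1176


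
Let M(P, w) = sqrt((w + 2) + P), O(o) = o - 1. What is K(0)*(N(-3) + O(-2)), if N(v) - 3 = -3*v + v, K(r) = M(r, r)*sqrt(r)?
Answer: 0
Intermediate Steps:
O(o) = -1 + o
M(P, w) = sqrt(2 + P + w) (M(P, w) = sqrt((2 + w) + P) = sqrt(2 + P + w))
K(r) = sqrt(r)*sqrt(2 + 2*r) (K(r) = sqrt(2 + r + r)*sqrt(r) = sqrt(2 + 2*r)*sqrt(r) = sqrt(r)*sqrt(2 + 2*r))
N(v) = 3 - 2*v (N(v) = 3 + (-3*v + v) = 3 - 2*v)
K(0)*(N(-3) + O(-2)) = (sqrt(2)*sqrt(0)*sqrt(1 + 0))*((3 - 2*(-3)) + (-1 - 2)) = (sqrt(2)*0*sqrt(1))*((3 + 6) - 3) = (sqrt(2)*0*1)*(9 - 3) = 0*6 = 0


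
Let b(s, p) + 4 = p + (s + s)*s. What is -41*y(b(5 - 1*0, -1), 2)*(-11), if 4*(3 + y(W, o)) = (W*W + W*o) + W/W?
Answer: 237226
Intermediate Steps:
b(s, p) = -4 + p + 2*s² (b(s, p) = -4 + (p + (s + s)*s) = -4 + (p + (2*s)*s) = -4 + (p + 2*s²) = -4 + p + 2*s²)
y(W, o) = -11/4 + W²/4 + W*o/4 (y(W, o) = -3 + ((W*W + W*o) + W/W)/4 = -3 + ((W² + W*o) + 1)/4 = -3 + (1 + W² + W*o)/4 = -3 + (¼ + W²/4 + W*o/4) = -11/4 + W²/4 + W*o/4)
-41*y(b(5 - 1*0, -1), 2)*(-11) = -41*(-11/4 + (-4 - 1 + 2*(5 - 1*0)²)²/4 + (¼)*(-4 - 1 + 2*(5 - 1*0)²)*2)*(-11) = -41*(-11/4 + (-4 - 1 + 2*(5 + 0)²)²/4 + (¼)*(-4 - 1 + 2*(5 + 0)²)*2)*(-11) = -41*(-11/4 + (-4 - 1 + 2*5²)²/4 + (¼)*(-4 - 1 + 2*5²)*2)*(-11) = -41*(-11/4 + (-4 - 1 + 2*25)²/4 + (¼)*(-4 - 1 + 2*25)*2)*(-11) = -41*(-11/4 + (-4 - 1 + 50)²/4 + (¼)*(-4 - 1 + 50)*2)*(-11) = -41*(-11/4 + (¼)*45² + (¼)*45*2)*(-11) = -41*(-11/4 + (¼)*2025 + 45/2)*(-11) = -41*(-11/4 + 2025/4 + 45/2)*(-11) = -41*526*(-11) = -21566*(-11) = 237226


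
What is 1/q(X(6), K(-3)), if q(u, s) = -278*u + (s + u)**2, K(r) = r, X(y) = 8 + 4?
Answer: -1/3255 ≈ -0.00030722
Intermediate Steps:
X(y) = 12
q(u, s) = (s + u)**2 - 278*u
1/q(X(6), K(-3)) = 1/((-3 + 12)**2 - 278*12) = 1/(9**2 - 3336) = 1/(81 - 3336) = 1/(-3255) = -1/3255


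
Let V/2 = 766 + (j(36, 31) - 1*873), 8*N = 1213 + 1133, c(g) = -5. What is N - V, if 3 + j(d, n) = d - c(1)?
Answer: 1725/4 ≈ 431.25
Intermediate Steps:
j(d, n) = 2 + d (j(d, n) = -3 + (d - 1*(-5)) = -3 + (d + 5) = -3 + (5 + d) = 2 + d)
N = 1173/4 (N = (1213 + 1133)/8 = (⅛)*2346 = 1173/4 ≈ 293.25)
V = -138 (V = 2*(766 + ((2 + 36) - 1*873)) = 2*(766 + (38 - 873)) = 2*(766 - 835) = 2*(-69) = -138)
N - V = 1173/4 - 1*(-138) = 1173/4 + 138 = 1725/4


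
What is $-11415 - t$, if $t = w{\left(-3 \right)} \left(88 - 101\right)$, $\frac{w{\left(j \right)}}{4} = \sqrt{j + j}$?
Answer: $-11415 + 52 i \sqrt{6} \approx -11415.0 + 127.37 i$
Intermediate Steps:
$w{\left(j \right)} = 4 \sqrt{2} \sqrt{j}$ ($w{\left(j \right)} = 4 \sqrt{j + j} = 4 \sqrt{2 j} = 4 \sqrt{2} \sqrt{j}$)
$t = - 52 i \sqrt{6}$ ($t = 4 \sqrt{2} \sqrt{-3} \left(88 - 101\right) = 4 \sqrt{2} i \sqrt{3} \left(-13\right) = 4 i \sqrt{6} \left(-13\right) = - 52 i \sqrt{6} \approx - 127.37 i$)
$-11415 - t = -11415 - - 52 i \sqrt{6} = -11415 + 52 i \sqrt{6}$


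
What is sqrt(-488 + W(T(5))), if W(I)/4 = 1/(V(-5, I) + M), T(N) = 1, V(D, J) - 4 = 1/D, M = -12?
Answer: 2*I*sqrt(205287)/41 ≈ 22.102*I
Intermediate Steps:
V(D, J) = 4 + 1/D
W(I) = -20/41 (W(I) = 4/((4 + 1/(-5)) - 12) = 4/((4 - 1/5) - 12) = 4/(19/5 - 12) = 4/(-41/5) = 4*(-5/41) = -20/41)
sqrt(-488 + W(T(5))) = sqrt(-488 - 20/41) = sqrt(-20028/41) = 2*I*sqrt(205287)/41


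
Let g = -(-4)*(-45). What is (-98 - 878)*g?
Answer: 175680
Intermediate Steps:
g = -180 (g = -4*45 = -180)
(-98 - 878)*g = (-98 - 878)*(-180) = -976*(-180) = 175680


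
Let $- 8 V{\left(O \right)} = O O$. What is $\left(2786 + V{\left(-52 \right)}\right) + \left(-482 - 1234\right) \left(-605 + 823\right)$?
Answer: $-371640$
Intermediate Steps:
$V{\left(O \right)} = - \frac{O^{2}}{8}$ ($V{\left(O \right)} = - \frac{O O}{8} = - \frac{O^{2}}{8}$)
$\left(2786 + V{\left(-52 \right)}\right) + \left(-482 - 1234\right) \left(-605 + 823\right) = \left(2786 - \frac{\left(-52\right)^{2}}{8}\right) + \left(-482 - 1234\right) \left(-605 + 823\right) = \left(2786 - 338\right) - 374088 = 2448 - 374088 = -371640$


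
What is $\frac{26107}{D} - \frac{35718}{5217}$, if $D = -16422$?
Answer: $- \frac{240920405}{28557858} \approx -8.4362$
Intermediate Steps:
$\frac{26107}{D} - \frac{35718}{5217} = \frac{26107}{-16422} - \frac{35718}{5217} = 26107 \left(- \frac{1}{16422}\right) - \frac{11906}{1739} = - \frac{26107}{16422} - \frac{11906}{1739} = - \frac{240920405}{28557858}$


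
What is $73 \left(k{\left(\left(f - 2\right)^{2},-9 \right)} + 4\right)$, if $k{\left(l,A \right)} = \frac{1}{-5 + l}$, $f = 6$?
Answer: $\frac{3285}{11} \approx 298.64$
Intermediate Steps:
$73 \left(k{\left(\left(f - 2\right)^{2},-9 \right)} + 4\right) = 73 \left(\frac{1}{-5 + \left(6 - 2\right)^{2}} + 4\right) = 73 \left(\frac{1}{-5 + 4^{2}} + 4\right) = 73 \left(\frac{1}{-5 + 16} + 4\right) = 73 \left(\frac{1}{11} + 4\right) = 73 \cdot \frac{45}{11} = \frac{3285}{11}$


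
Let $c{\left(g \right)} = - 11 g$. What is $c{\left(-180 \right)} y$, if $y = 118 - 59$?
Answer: $116820$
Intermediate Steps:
$y = 59$ ($y = 118 - 59 = 59$)
$c{\left(-180 \right)} y = \left(-11\right) \left(-180\right) 59 = 1980 \cdot 59 = 116820$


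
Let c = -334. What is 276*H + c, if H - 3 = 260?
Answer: 72254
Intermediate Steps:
H = 263 (H = 3 + 260 = 263)
276*H + c = 276*263 - 334 = 72588 - 334 = 72254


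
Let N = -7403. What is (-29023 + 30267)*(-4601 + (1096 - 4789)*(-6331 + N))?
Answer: 63089535884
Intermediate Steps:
(-29023 + 30267)*(-4601 + (1096 - 4789)*(-6331 + N)) = (-29023 + 30267)*(-4601 + (1096 - 4789)*(-6331 - 7403)) = 1244*(-4601 - 3693*(-13734)) = 1244*(-4601 + 50719662) = 1244*50715061 = 63089535884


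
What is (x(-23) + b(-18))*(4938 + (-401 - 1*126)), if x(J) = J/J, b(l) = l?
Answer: -74987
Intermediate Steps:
x(J) = 1
(x(-23) + b(-18))*(4938 + (-401 - 1*126)) = (1 - 18)*(4938 + (-401 - 1*126)) = -17*(4938 + (-401 - 126)) = -17*(4938 - 527) = -17*4411 = -74987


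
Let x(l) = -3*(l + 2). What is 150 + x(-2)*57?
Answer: 150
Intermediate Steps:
x(l) = -6 - 3*l (x(l) = -3*(2 + l) = -6 - 3*l)
150 + x(-2)*57 = 150 + (-6 - 3*(-2))*57 = 150 + (-6 + 6)*57 = 150 + 0*57 = 150 + 0 = 150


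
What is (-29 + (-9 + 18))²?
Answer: 400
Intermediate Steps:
(-29 + (-9 + 18))² = (-29 + 9)² = (-20)² = 400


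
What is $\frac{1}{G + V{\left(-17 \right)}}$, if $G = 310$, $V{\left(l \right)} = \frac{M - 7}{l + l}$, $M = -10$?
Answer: $\frac{2}{621} \approx 0.0032206$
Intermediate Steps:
$V{\left(l \right)} = - \frac{17}{2 l}$ ($V{\left(l \right)} = \frac{-10 - 7}{l + l} = - \frac{17}{2 l}$)
$\frac{1}{G + V{\left(-17 \right)}} = \frac{1}{310 - \frac{17}{2 \left(-17\right)}} = \frac{1}{310 - - \frac{1}{2}} = \frac{1}{310 + \frac{1}{2}} = \frac{1}{\frac{621}{2}} = \frac{2}{621}$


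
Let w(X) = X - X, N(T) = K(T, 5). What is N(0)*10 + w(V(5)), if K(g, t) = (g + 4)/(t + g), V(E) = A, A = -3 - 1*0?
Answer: 8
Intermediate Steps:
A = -3 (A = -3 + 0 = -3)
V(E) = -3
K(g, t) = (4 + g)/(g + t)
N(T) = (4 + T)/(5 + T) (N(T) = (4 + T)/(T + 5) = (4 + T)/(5 + T))
w(X) = 0
N(0)*10 + w(V(5)) = ((4 + 0)/(5 + 0))*10 + 0 = (4/5)*10 + 0 = ((⅕)*4)*10 + 0 = (⅘)*10 + 0 = 8 + 0 = 8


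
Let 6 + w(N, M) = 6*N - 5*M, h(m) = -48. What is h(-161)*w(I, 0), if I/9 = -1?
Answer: 2880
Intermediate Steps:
I = -9 (I = 9*(-1) = -9)
w(N, M) = -6 - 5*M + 6*N (w(N, M) = -6 + (6*N - 5*M) = -6 + (-5*M + 6*N) = -6 - 5*M + 6*N)
h(-161)*w(I, 0) = -48*(-6 - 5*0 + 6*(-9)) = -48*(-6 + 0 - 54) = -48*(-60) = 2880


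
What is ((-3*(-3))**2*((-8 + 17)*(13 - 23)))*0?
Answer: 0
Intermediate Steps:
((-3*(-3))**2*((-8 + 17)*(13 - 23)))*0 = (9**2*(9*(-10)))*0 = (81*(-90))*0 = -7290*0 = 0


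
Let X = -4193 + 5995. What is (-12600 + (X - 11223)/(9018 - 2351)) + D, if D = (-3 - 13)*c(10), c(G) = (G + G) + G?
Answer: -87213781/6667 ≈ -13081.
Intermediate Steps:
c(G) = 3*G (c(G) = 2*G + G = 3*G)
X = 1802
D = -480 (D = (-3 - 13)*(3*10) = -16*30 = -480)
(-12600 + (X - 11223)/(9018 - 2351)) + D = (-12600 + (1802 - 11223)/(9018 - 2351)) - 480 = (-12600 - 9421/6667) - 480 = -84013621/6667 - 480 = -87213781/6667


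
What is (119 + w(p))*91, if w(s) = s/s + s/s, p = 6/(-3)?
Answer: 11011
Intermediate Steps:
p = -2 (p = 6*(-⅓) = -2)
w(s) = 2 (w(s) = 1 + 1 = 2)
(119 + w(p))*91 = (119 + 2)*91 = 121*91 = 11011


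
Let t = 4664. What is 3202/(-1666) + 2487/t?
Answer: -5395393/3885112 ≈ -1.3887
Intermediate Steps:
3202/(-1666) + 2487/t = 3202/(-1666) + 2487/4664 = 3202*(-1/1666) + 2487*(1/4664) = -1601/833 + 2487/4664 = -5395393/3885112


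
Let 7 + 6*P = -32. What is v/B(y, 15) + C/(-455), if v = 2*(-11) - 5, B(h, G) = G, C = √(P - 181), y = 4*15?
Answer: -9/5 - I*√30/182 ≈ -1.8 - 0.030095*I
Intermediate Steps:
P = -13/2 (P = -7/6 + (⅙)*(-32) = -7/6 - 16/3 = -13/2 ≈ -6.5000)
y = 60
C = 5*I*√30/2 (C = √(-13/2 - 181) = √(-375/2) = 5*I*√30/2 ≈ 13.693*I)
v = -27 (v = -22 - 5 = -27)
v/B(y, 15) + C/(-455) = -27/15 + (5*I*√30/2)/(-455) = -27*1/15 + (5*I*√30/2)*(-1/455) = -9/5 - I*√30/182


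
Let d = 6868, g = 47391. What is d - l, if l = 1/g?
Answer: 325481387/47391 ≈ 6868.0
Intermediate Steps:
l = 1/47391 ≈ 2.1101e-5
d - l = 6868 - 1*1/47391 = 6868 - 1/47391 = 325481387/47391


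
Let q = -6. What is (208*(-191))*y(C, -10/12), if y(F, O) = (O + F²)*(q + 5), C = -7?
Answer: 5740696/3 ≈ 1.9136e+6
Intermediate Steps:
y(F, O) = -O - F² (y(F, O) = (O + F²)*(-6 + 5) = (O + F²)*(-1) = -O - F²)
(208*(-191))*y(C, -10/12) = (208*(-191))*(-(-10)/12 - 1*(-7)²) = -39728*(-(-10)/12 - 1*49) = -39728*(-1*(-⅚) - 49) = -39728*(⅚ - 49) = -39728*(-289/6) = 5740696/3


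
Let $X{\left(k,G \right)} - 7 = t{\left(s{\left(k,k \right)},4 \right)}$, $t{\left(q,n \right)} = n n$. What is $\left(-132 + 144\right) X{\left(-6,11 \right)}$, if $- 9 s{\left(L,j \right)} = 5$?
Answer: $276$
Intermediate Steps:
$s{\left(L,j \right)} = - \frac{5}{9}$ ($s{\left(L,j \right)} = \left(- \frac{1}{9}\right) 5 = - \frac{5}{9}$)
$t{\left(q,n \right)} = n^{2}$
$X{\left(k,G \right)} = 23$ ($X{\left(k,G \right)} = 7 + 4^{2} = 7 + 16 = 23$)
$\left(-132 + 144\right) X{\left(-6,11 \right)} = \left(-132 + 144\right) 23 = 12 \cdot 23 = 276$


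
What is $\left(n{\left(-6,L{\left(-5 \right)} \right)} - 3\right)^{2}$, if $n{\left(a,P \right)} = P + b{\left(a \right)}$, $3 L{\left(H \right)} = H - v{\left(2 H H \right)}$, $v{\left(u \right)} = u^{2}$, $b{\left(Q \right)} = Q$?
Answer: $712336$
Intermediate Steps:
$L{\left(H \right)} = - \frac{4 H^{4}}{3} + \frac{H}{3}$ ($L{\left(H \right)} = \frac{H - \left(2 H H\right)^{2}}{3} = \frac{H - \left(2 H^{2}\right)^{2}}{3} = \frac{H - 4 H^{4}}{3} = - \frac{4 H^{4}}{3} + \frac{H}{3}$)
$n{\left(a,P \right)} = P + a$
$\left(n{\left(-6,L{\left(-5 \right)} \right)} - 3\right)^{2} = \left(\left(\frac{1}{3} \left(-5\right) \left(1 - 4 \left(-5\right)^{3}\right) - 6\right) - 3\right)^{2} = \left(\left(\frac{1}{3} \left(-5\right) \left(1 - -500\right) - 6\right) - 3\right)^{2} = \left(\left(\frac{1}{3} \left(-5\right) \left(1 + 500\right) - 6\right) - 3\right)^{2} = \left(\left(\frac{1}{3} \left(-5\right) 501 - 6\right) - 3\right)^{2} = \left(\left(-835 - 6\right) - 3\right)^{2} = \left(-841 - 3\right)^{2} = \left(-844\right)^{2} = 712336$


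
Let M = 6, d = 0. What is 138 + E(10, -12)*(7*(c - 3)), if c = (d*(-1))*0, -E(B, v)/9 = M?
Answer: 1272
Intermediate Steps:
E(B, v) = -54 (E(B, v) = -9*6 = -54)
c = 0 (c = (0*(-1))*0 = 0*0 = 0)
138 + E(10, -12)*(7*(c - 3)) = 138 - 378*(0 - 3) = 138 - 378*(-3) = 138 - 54*(-21) = 138 + 1134 = 1272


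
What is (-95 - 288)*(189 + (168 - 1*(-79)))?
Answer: -166988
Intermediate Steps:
(-95 - 288)*(189 + (168 - 1*(-79))) = -383*(189 + (168 + 79)) = -383*(189 + 247) = -383*436 = -166988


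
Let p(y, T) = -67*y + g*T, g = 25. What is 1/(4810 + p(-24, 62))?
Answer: 1/7968 ≈ 0.00012550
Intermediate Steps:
p(y, T) = -67*y + 25*T
1/(4810 + p(-24, 62)) = 1/(4810 + (-67*(-24) + 25*62)) = 1/(4810 + (1608 + 1550)) = 1/(4810 + 3158) = 1/7968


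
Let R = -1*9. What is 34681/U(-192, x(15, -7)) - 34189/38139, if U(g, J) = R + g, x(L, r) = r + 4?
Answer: -147730072/851771 ≈ -173.44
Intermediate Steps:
R = -9
x(L, r) = 4 + r
U(g, J) = -9 + g
34681/U(-192, x(15, -7)) - 34189/38139 = 34681/(-9 - 192) - 34189/38139 = 34681/(-201) - 34189*1/38139 = 34681*(-1/201) - 34189/38139 = -34681/201 - 34189/38139 = -147730072/851771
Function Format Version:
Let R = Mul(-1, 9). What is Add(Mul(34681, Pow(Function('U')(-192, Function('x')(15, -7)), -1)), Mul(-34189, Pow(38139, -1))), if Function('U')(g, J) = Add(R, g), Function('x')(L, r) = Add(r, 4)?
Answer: Rational(-147730072, 851771) ≈ -173.44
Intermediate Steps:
R = -9
Function('x')(L, r) = Add(4, r)
Function('U')(g, J) = Add(-9, g)
Add(Mul(34681, Pow(Function('U')(-192, Function('x')(15, -7)), -1)), Mul(-34189, Pow(38139, -1))) = Add(Mul(34681, Pow(Add(-9, -192), -1)), Mul(-34189, Pow(38139, -1))) = Add(Mul(34681, Pow(-201, -1)), Mul(-34189, Rational(1, 38139))) = Add(Mul(34681, Rational(-1, 201)), Rational(-34189, 38139)) = Add(Rational(-34681, 201), Rational(-34189, 38139)) = Rational(-147730072, 851771)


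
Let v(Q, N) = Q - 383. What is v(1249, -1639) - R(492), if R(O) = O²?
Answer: -241198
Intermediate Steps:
v(Q, N) = -383 + Q
v(1249, -1639) - R(492) = (-383 + 1249) - 1*492² = 866 - 1*242064 = 866 - 242064 = -241198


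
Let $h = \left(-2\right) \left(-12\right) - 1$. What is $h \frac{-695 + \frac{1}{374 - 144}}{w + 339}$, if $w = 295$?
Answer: $- \frac{159849}{6340} \approx -25.213$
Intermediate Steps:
$h = 23$ ($h = 24 - 1 = 23$)
$h \frac{-695 + \frac{1}{374 - 144}}{w + 339} = 23 \frac{-695 + \frac{1}{374 - 144}}{295 + 339} = 23 \frac{-695 + \frac{1}{230}}{634} = 23 \left(-695 + \frac{1}{230}\right) \frac{1}{634} = 23 \left(\left(- \frac{159849}{230}\right) \frac{1}{634}\right) = 23 \left(- \frac{159849}{145820}\right) = - \frac{159849}{6340}$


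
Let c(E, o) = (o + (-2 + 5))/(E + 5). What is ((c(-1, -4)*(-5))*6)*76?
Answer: 570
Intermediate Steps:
c(E, o) = (3 + o)/(5 + E) (c(E, o) = (o + 3)/(5 + E) = (3 + o)/(5 + E))
((c(-1, -4)*(-5))*6)*76 = ((((3 - 4)/(5 - 1))*(-5))*6)*76 = (((-1/4)*(-5))*6)*76 = ((((1/4)*(-1))*(-5))*6)*76 = (-1/4*(-5)*6)*76 = ((5/4)*6)*76 = (15/2)*76 = 570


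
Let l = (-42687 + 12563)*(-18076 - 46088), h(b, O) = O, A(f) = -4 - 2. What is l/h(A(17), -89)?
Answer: -1932876336/89 ≈ -2.1718e+7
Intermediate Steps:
A(f) = -6
l = 1932876336 (l = -30124*(-64164) = 1932876336)
l/h(A(17), -89) = 1932876336/(-89) = 1932876336*(-1/89) = -1932876336/89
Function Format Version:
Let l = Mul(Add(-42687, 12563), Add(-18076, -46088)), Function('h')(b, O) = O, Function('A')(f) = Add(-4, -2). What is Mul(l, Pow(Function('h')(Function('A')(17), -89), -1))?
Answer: Rational(-1932876336, 89) ≈ -2.1718e+7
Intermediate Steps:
Function('A')(f) = -6
l = 1932876336 (l = Mul(-30124, -64164) = 1932876336)
Mul(l, Pow(Function('h')(Function('A')(17), -89), -1)) = Mul(1932876336, Pow(-89, -1)) = Mul(1932876336, Rational(-1, 89)) = Rational(-1932876336, 89)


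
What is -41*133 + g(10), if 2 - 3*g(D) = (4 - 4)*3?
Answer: -16357/3 ≈ -5452.3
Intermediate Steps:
g(D) = ⅔ (g(D) = ⅔ - (4 - 4)*3/3 = ⅔ - 0*3 = ⅔ - ⅓*0 = ⅔ + 0 = ⅔)
-41*133 + g(10) = -41*133 + ⅔ = -5453 + ⅔ = -16357/3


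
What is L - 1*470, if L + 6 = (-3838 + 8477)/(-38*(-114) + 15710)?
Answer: -9535353/20042 ≈ -475.77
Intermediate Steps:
L = -115613/20042 (L = -6 + (-3838 + 8477)/(-38*(-114) + 15710) = -6 + 4639/(4332 + 15710) = -6 + 4639/20042 = -115613/20042 ≈ -5.7685)
L - 1*470 = -115613/20042 - 1*470 = -115613/20042 - 470 = -9535353/20042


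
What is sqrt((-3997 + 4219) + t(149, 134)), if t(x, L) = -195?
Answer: 3*sqrt(3) ≈ 5.1962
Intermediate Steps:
sqrt((-3997 + 4219) + t(149, 134)) = sqrt((-3997 + 4219) - 195) = sqrt(222 - 195) = sqrt(27) = 3*sqrt(3)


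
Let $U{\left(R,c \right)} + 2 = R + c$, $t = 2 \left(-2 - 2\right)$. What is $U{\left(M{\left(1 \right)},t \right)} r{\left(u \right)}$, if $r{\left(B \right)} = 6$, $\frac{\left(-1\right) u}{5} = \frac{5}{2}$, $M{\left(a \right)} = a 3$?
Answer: $-42$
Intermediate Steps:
$M{\left(a \right)} = 3 a$
$u = - \frac{25}{2}$ ($u = - 5 \cdot \frac{5}{2} = - 5 \cdot 5 \cdot \frac{1}{2} = \left(-5\right) \frac{5}{2} = - \frac{25}{2} \approx -12.5$)
$t = -8$ ($t = 2 \left(-4\right) = -8$)
$U{\left(R,c \right)} = -2 + R + c$ ($U{\left(R,c \right)} = -2 + \left(R + c\right) = -2 + R + c$)
$U{\left(M{\left(1 \right)},t \right)} r{\left(u \right)} = \left(-2 + 3 \cdot 1 - 8\right) 6 = \left(-2 + 3 - 8\right) 6 = \left(-7\right) 6 = -42$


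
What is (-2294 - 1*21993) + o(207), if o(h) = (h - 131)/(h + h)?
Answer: -5027371/207 ≈ -24287.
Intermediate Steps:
o(h) = (-131 + h)/(2*h) (o(h) = (-131 + h)/((2*h)) = (-131 + h)*(1/(2*h)) = (-131 + h)/(2*h))
(-2294 - 1*21993) + o(207) = (-2294 - 1*21993) + (½)*(-131 + 207)/207 = (-2294 - 21993) + (½)*(1/207)*76 = -24287 + 38/207 = -5027371/207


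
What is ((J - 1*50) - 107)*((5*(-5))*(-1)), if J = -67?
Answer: -5600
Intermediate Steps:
((J - 1*50) - 107)*((5*(-5))*(-1)) = ((-67 - 1*50) - 107)*((5*(-5))*(-1)) = ((-67 - 50) - 107)*(-25*(-1)) = (-117 - 107)*25 = -224*25 = -5600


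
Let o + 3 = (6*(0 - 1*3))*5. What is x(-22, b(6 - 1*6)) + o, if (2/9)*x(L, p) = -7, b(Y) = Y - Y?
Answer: -249/2 ≈ -124.50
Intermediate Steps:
b(Y) = 0
o = -93 (o = -3 + (6*(0 - 1*3))*5 = -3 + (6*(0 - 3))*5 = -3 + (6*(-3))*5 = -3 - 18*5 = -3 - 90 = -93)
x(L, p) = -63/2 (x(L, p) = (9/2)*(-7) = -63/2)
x(-22, b(6 - 1*6)) + o = -63/2 - 93 = -249/2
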